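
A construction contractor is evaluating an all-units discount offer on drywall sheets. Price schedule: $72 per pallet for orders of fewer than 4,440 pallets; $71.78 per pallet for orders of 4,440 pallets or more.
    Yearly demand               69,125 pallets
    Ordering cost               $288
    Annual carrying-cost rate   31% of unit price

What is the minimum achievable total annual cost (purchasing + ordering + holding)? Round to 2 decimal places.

H₁ = 31%×$72 = $22.3200;  H₂ = 31%×$71.78 = $22.2518
EOQ₁ = √(2×69,125×288/22.3200) = 1,335.62  (< 4,440, feasible at tier 1)
EOQ₂ = √(2×69,125×288/22.2518) = 1,337.66  (< 4,440 → use Q = 4,440 at tier-2 price)
TC(tier 1 (EOQ₁), Q≈1,335.6) = $5,006,810.96
TC(tier 2, Q≈4,440.0) = $5,015,675.28
Minimum at tier 1 (EOQ₁): $5,006,810.96

$5,006,810.96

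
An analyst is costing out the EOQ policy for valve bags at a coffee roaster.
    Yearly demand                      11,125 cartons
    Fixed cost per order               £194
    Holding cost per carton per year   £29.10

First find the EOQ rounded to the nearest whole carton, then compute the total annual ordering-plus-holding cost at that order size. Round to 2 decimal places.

Q* = √(2·D·S / H) = √(2·11,125·194 / 29.1) = √148,333.3 ≈ 385.14 → Q = 385 cartons
Annual ordering cost = (D/Q)·S = (11,125/385) × 194 = £5,605.84
Annual holding cost  = (Q/2)·H = (385/2) × 29.1 = £5,601.75
Total = £5,605.84 + £5,601.75 = £11,207.59

£11,207.59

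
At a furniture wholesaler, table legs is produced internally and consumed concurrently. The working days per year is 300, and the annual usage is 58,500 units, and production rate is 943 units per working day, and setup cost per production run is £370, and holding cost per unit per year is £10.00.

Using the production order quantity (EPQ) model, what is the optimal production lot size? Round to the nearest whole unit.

2,336 units

Daily demand d = 58,500/300 = 195.000; p = 943; 1 − d/p = 0.79321
EPQ = √(2DS / (H(1 − d/p)))
    = √(2 × 58,500 × 370 / (10 × 0.79321)) ≈ 2,336.14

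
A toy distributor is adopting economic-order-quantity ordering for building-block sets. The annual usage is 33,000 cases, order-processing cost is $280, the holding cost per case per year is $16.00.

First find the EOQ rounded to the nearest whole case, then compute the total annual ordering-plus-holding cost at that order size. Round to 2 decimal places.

2DS/H = 2·33,000·280/16 = 1,155,000.00
EOQ = √1,155,000.00 ≈ 1,074.71 → Q = 1,075 cases
Annual ordering cost = (D/Q)·S = (33,000/1,075) × 280 = $8,595.35
Annual holding cost  = (Q/2)·H = (1,075/2) × 16 = $8,600.00
Total = $8,595.35 + $8,600.00 = $17,195.35

$17,195.35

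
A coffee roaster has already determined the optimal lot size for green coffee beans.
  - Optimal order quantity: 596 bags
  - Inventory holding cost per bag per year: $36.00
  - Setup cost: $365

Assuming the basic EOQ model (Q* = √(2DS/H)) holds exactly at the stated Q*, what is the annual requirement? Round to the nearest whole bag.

17,518 bags per year

EOQ relation: Q² = 2DS/H, so rearrange for the unknown.
D = Q²H / (2S) = 596² × 36 / (2 × 365) = 17,517.50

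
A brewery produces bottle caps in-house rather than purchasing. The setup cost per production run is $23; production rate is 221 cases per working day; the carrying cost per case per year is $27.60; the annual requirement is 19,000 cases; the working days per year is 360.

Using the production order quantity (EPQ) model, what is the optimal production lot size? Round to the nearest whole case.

Daily demand d = 19,000/360 = 52.778; p = 221; 1 − d/p = 0.76119
EPQ = √(2DS / (H(1 − d/p)))
    = √(2 × 19,000 × 23 / (27.6 × 0.76119)) ≈ 203.96

204 cases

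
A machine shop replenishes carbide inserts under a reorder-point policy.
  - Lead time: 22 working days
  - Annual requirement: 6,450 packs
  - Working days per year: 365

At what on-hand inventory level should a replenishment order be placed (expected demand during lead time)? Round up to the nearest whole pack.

Daily demand d = 6,450 / 365 = 17.671 packs/day
Demand during lead time = 17.671 × 22 = 388.77
Reorder point = 388.77 → round up

389 packs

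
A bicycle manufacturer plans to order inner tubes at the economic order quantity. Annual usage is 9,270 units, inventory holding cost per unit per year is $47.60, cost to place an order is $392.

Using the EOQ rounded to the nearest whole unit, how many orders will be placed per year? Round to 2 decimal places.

EOQ = √(2DS/H) = √(2 × 9,270 × 392 / 47.6)
    = √(152,682.35) ≈ 390.75 → Q = 391
Orders per year = D/Q = 9,270 / 391 = 23.708

23.71 orders per year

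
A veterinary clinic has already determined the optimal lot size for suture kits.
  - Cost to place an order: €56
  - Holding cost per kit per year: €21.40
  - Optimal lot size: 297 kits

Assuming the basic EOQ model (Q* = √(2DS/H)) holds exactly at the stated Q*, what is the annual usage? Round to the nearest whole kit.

EOQ relation: Q² = 2DS/H, so rearrange for the unknown.
D = Q²H / (2S) = 297² × 21.4 / (2 × 56) = 16,854.22

16,854 kits per year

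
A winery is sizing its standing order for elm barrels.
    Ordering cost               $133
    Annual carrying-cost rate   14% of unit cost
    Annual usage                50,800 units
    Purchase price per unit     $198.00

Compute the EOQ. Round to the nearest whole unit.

698 units

Holding cost per unit per year: H = 14% × $198 = $27.7200
EOQ = √(2DS/H) = √(2 × 50,800 × 133 / 27.72)
    = √(487,474.75) ≈ 698.19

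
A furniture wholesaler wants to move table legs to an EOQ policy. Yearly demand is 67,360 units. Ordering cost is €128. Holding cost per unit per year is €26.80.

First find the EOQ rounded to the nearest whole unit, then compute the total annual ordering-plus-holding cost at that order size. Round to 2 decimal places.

Optimal lot size Q* = (2 × 67,360 × €128 / €26.8)^½ ≈ 802.15 → Q = 802 units
Orders/yr = 67,360/802 = 83.990; ordering cost = 83.990 × €128 = €10,750.72
Average inventory = 802/2 = 401; holding cost = 401 × €26.8 = €10,746.80
Total = €10,750.72 + €10,746.80 = €21,497.52

€21,497.52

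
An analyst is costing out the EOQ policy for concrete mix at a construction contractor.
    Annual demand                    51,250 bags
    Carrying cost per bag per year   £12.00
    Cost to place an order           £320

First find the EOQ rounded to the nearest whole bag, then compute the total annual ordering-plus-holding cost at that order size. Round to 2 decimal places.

EOQ = √(2DS/H) = √(2 × 51,250 × 320 / 12)
    = √(2,733,333.33) ≈ 1,653.28 → Q = 1,653 bags
Orders/yr = 51,250/1,653 = 31.004; ordering cost = 31.004 × £320 = £9,921.36
Average inventory = 1,653/2 = 826.5; holding cost = 826.5 × £12 = £9,918.00
Total = £9,921.36 + £9,918.00 = £19,839.36

£19,839.36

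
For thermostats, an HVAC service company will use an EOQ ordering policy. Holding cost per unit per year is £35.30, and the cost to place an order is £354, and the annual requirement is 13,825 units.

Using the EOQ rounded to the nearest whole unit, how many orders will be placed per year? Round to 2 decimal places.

Q* = √(2·D·S / H) = √(2·13,825·354 / 35.3) = √277,283.3 ≈ 526.58 → Q = 527
Orders per year = D/Q = 13,825 / 527 = 26.233

26.23 orders per year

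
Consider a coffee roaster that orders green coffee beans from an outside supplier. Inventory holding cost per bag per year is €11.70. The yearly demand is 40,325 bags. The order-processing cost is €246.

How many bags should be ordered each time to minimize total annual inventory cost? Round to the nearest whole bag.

2DS/H = 2·40,325·246/11.7 = 1,695,717.95
EOQ = √1,695,717.95 ≈ 1,302.20

1,302 bags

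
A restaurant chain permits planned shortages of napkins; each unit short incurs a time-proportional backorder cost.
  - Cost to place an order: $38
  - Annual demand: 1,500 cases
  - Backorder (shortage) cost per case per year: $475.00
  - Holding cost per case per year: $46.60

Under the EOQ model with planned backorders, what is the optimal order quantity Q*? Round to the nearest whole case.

Q* = √(2DS/H) · √((H + b)/b)
   = √(2 × 1,500 × 38 / 46.6) · √((46.6 + 475) / 475)
   = 49.461 × 1.0479 ≈ 51.83

52 cases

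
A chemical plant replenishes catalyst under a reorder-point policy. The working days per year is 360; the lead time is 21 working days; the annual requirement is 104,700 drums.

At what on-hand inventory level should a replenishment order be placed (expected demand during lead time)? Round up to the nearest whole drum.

Daily demand d = 104,700 / 360 = 290.833 drums/day
Demand during lead time = 290.833 × 21 = 6,107.50
Reorder point = 6,107.50 → round up

6,108 drums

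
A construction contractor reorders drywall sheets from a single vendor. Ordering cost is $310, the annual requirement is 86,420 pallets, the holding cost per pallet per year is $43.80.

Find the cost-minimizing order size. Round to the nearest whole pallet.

1,106 pallets

2DS/H = 2·86,420·310/43.8 = 1,223,296.80
EOQ = √1,223,296.80 ≈ 1,106.03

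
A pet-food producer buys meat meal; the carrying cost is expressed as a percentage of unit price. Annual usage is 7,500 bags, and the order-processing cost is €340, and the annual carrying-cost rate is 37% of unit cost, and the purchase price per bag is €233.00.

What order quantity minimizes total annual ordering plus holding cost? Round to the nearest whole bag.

Carrying cost H = €233 × 37% = €86.2100/bag/yr
Q* = √(2·D·S / H) = √(2·7,500·340 / 86.21) = √59,157.9 ≈ 243.22

243 bags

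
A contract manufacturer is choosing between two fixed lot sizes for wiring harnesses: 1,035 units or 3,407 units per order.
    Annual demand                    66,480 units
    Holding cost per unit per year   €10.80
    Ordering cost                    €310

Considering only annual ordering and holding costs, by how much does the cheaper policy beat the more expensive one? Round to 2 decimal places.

€1,054.13

For each Q, cost = (D/Q)·S + (Q/2)·H.
TC(1,035) = (66,480/1,035)×310 + (1,035/2)×10.8 = €25,500.88
TC(3,407) = (66,480/3,407)×310 + (3,407/2)×10.8 = €24,446.76
|ΔTC| = |€25,500.88 − €24,446.76| = €1,054.13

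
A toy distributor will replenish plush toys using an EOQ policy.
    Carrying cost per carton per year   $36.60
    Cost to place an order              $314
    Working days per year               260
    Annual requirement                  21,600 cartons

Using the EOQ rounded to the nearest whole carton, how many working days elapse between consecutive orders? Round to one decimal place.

7.3 days

Q* = √(2·D·S / H) = √(2·21,600·314 / 36.6) = √370,623.0 ≈ 608.79 → Q = 609 cartons
Days between orders = 260 / (D/Q) = 260 / 35.468 ≈ 7.331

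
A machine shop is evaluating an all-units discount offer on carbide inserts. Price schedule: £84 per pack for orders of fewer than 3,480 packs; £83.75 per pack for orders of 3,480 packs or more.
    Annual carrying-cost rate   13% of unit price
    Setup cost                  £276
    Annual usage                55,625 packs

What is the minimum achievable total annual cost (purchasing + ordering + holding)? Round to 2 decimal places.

H₁ = 13%×£84 = £10.9200;  H₂ = 13%×£83.75 = £10.8875
EOQ₁ = √(2×55,625×276/10.9200) = 1,676.85  (< 3,480, feasible at tier 1)
EOQ₂ = √(2×55,625×276/10.8875) = 1,679.35  (< 3,480 → use Q = 3,480 at tier-2 price)
TC(tier 1 (EOQ₁), Q≈1,676.8) = £4,690,811.16
TC(tier 2, Q≈3,480.0) = £4,681,949.64
Minimum at tier 2: £4,681,949.64

£4,681,949.64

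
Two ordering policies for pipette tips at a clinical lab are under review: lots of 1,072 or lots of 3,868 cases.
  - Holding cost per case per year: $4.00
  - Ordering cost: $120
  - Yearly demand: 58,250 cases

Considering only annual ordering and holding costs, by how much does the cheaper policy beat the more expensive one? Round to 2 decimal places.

$878.61

For each Q, cost = (D/Q)·S + (Q/2)·H.
TC(1,072) = (58,250/1,072)×120 + (1,072/2)×4 = $8,664.52
TC(3,868) = (58,250/3,868)×120 + (3,868/2)×4 = $9,543.14
Lots of 1,072 are cheaper by $878.61.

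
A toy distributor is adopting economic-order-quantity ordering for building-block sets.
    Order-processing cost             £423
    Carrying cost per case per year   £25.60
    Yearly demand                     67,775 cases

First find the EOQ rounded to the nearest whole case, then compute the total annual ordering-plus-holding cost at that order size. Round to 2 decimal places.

EOQ = √(2DS/H) = √(2 × 67,775 × 423 / 25.6)
    = √(2,239,751.95) ≈ 1,496.58 → Q = 1,497 cases
Annual ordering cost = (D/Q)·S = (67,775/1,497) × 423 = £19,150.85
Annual holding cost  = (Q/2)·H = (1,497/2) × 25.6 = £19,161.60
Total = £19,150.85 + £19,161.60 = £38,312.45

£38,312.45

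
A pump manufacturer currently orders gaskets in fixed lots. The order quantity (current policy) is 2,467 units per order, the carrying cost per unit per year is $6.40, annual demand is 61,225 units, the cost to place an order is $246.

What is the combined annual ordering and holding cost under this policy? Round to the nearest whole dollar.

Ordering: D/Q × S = 61,225/2,467 × $246 = $6,105.13
Holding:  Q/2 × H = 2,467/2 × $6.4 = $7,894.40
Total = $6,105.13 + $7,894.40 = $13,999.53

$14,000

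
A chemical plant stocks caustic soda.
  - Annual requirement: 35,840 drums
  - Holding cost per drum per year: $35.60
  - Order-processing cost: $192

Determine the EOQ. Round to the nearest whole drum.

EOQ = √(2DS/H) = √(2 × 35,840 × 192 / 35.6)
    = √(386,588.76) ≈ 621.76

622 drums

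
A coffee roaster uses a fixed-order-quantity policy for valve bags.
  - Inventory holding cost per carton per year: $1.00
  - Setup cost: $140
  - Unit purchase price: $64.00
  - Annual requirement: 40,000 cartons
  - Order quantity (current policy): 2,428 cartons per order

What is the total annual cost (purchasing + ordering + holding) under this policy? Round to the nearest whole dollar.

Ordering: D/Q × S = 40,000/2,428 × $140 = $2,306.43
Holding:  Q/2 × H = 2,428/2 × $1 = $1,214.00
Purchase cost = D·C = 40,000 × 64 = $2,560,000.00
Total = $2,306.43 + $1,214.00 + $2,560,000.00 = $2,563,520.43

$2,563,520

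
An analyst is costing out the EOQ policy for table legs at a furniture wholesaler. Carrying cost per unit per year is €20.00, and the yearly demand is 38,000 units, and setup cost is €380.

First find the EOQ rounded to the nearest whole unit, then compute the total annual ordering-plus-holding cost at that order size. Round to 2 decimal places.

2DS/H = 2·38,000·380/20 = 1,444,000.00
EOQ = √1,444,000.00 ≈ 1,201.67 → Q = 1,202 units
Orders/yr = 38,000/1,202 = 31.614; ordering cost = 31.614 × €380 = €12,013.31
Average inventory = 1,202/2 = 601; holding cost = 601 × €20 = €12,020.00
Total = €12,013.31 + €12,020.00 = €24,033.31

€24,033.31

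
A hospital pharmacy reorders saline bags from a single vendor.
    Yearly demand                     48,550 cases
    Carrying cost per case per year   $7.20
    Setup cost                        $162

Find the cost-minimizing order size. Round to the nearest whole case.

2DS/H = 2·48,550·162/7.2 = 2,184,750.00
EOQ = √2,184,750.00 ≈ 1,478.09

1,478 cases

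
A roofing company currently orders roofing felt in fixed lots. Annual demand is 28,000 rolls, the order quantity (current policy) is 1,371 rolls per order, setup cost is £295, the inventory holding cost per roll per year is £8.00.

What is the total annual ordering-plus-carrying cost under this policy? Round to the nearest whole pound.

Annual ordering cost = (D/Q)·S = (28,000/1,371) × 295 = £6,024.80
Annual holding cost  = (Q/2)·H = (1,371/2) × 8 = £5,484.00
Total = £6,024.80 + £5,484.00 = £11,508.80

£11,509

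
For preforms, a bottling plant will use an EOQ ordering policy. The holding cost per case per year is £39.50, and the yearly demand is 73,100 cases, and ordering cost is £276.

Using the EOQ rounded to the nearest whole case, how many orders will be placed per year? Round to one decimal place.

2DS/H = 2·73,100·276/39.5 = 1,021,549.37
EOQ = √1,021,549.37 ≈ 1,010.72 → Q = 1,011
N = D/Q = 73,100/1,011 ≈ 72.305 orders/yr

72.3 orders per year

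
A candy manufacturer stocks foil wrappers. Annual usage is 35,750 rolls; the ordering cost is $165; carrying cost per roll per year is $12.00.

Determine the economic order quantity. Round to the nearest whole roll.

Optimal lot size Q* = (2 × 35,750 × $165 / $12)^½ ≈ 991.53

992 rolls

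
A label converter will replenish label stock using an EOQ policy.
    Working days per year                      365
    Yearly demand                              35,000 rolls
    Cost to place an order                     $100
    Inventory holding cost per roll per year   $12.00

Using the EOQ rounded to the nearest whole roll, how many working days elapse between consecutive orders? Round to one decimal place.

2DS/H = 2·35,000·100/12 = 583,333.33
EOQ = √583,333.33 ≈ 763.76 → Q = 764 rolls
Cycle time = (working days × Q)/D = (365 × 764) / 35,000 = 7.967 days

8.0 days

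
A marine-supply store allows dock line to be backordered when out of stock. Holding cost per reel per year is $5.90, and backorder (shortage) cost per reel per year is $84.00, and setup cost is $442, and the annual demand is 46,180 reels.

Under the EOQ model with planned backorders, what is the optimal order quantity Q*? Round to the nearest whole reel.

2,721 reels

Q* = √(2DS/H) · √((H + b)/b)
   = √(2 × 46,180 × 442 / 5.9) · √((5.9 + 84) / 84)
   = 2,630.432 × 1.0345 ≈ 2,721.24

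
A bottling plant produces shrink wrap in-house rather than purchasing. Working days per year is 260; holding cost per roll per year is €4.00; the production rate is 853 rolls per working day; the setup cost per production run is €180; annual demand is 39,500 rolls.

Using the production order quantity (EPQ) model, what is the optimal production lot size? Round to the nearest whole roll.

2,080 rolls

d = 39,500/260 = 151.9231 rolls/day;  effective holding cost H(1 − d/p) = 4·(1 − 151.9231/853) = 3.28758
Q* = √(2DS / H_eff) = √(2·39,500·180 / 3.28758) ≈ 2,079.75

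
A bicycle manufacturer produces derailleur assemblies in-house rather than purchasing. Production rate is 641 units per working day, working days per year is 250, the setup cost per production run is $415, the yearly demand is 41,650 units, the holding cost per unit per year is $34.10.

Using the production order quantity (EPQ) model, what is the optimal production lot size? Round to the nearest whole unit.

Daily demand d = 41,650/250 = 166.600; p = 641; 1 − d/p = 0.74009
EPQ = √(2DS / (H(1 − d/p)))
    = √(2 × 41,650 × 415 / (34.1 × 0.74009)) ≈ 1,170.38

1,170 units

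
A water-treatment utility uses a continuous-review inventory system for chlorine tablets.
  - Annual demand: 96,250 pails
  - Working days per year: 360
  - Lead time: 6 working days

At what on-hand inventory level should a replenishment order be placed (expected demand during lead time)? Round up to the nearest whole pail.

Daily demand d = 96,250 / 360 = 267.361 pails/day
Demand during lead time = 267.361 × 6 = 1,604.17
Reorder point = 1,604.17 → round up

1,605 pails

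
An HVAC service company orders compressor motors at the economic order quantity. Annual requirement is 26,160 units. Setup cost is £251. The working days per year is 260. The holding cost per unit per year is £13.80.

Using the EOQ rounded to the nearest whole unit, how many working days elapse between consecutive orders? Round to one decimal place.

9.7 days

2DS/H = 2·26,160·251/13.8 = 951,617.39
EOQ = √951,617.39 ≈ 975.51 → Q = 976 units
Days between orders = 260 / (D/Q) = 260 / 26.803 ≈ 9.700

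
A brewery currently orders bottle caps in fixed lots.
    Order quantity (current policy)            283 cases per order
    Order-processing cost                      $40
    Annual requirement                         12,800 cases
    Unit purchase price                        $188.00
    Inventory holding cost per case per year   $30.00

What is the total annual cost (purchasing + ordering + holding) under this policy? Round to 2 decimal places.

Annual ordering cost = (D/Q)·S = (12,800/283) × 40 = $1,809.19
Annual holding cost  = (Q/2)·H = (283/2) × 30 = $4,245.00
Purchase cost = D·C = 12,800 × 188 = $2,406,400.00
Total = $1,809.19 + $4,245.00 + $2,406,400.00 = $2,412,454.19

$2,412,454.19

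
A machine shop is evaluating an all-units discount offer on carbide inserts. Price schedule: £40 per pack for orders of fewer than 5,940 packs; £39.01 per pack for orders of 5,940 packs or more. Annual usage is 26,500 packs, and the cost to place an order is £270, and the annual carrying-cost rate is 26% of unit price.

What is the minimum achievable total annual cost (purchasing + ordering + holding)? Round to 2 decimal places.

£1,065,093.07

H₁ = 26%×£40 = £10.4000;  H₂ = 26%×£39.01 = £10.1426
EOQ₁ = √(2×26,500×270/10.4000) = 1,173.01  (< 5,940, feasible at tier 1)
EOQ₂ = √(2×26,500×270/10.1426) = 1,187.81  (< 5,940 → use Q = 5,940 at tier-2 price)
TC(tier 1 (EOQ₁), Q≈1,173.0) = £1,072,199.34
TC(tier 2, Q≈5,940.0) = £1,065,093.07
Minimum at tier 2: £1,065,093.07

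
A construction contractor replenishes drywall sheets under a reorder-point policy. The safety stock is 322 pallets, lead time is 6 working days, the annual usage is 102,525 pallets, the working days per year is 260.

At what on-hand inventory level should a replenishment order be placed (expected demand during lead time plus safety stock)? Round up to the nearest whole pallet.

Daily demand d = 102,525 / 260 = 394.327 pallets/day
Demand during lead time = 394.327 × 6 = 2,365.96
Reorder point = 2,365.96 + 322 = 2,687.96 → round up

2,688 pallets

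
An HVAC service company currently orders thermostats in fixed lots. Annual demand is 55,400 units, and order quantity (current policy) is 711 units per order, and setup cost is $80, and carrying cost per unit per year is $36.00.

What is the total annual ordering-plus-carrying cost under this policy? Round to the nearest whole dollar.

$19,031

Orders/yr = 55,400/711 = 77.918; ordering cost = 77.918 × $80 = $6,233.47
Average inventory = 711/2 = 355.5; holding cost = 355.5 × $36 = $12,798.00
Total = $6,233.47 + $12,798.00 = $19,031.47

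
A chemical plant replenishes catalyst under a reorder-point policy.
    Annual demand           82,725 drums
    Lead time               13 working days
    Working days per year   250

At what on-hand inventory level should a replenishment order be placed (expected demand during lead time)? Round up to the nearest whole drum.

4,302 drums

Daily demand d = 82,725 / 250 = 330.900 drums/day
Demand during lead time = 330.900 × 13 = 4,301.70
Reorder point = 4,301.70 → round up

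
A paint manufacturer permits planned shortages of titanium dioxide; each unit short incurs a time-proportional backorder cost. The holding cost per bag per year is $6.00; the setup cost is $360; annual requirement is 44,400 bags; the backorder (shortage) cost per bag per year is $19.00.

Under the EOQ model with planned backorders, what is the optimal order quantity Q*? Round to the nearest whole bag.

Q* = √(2DS/H) · √((H + b)/b)
   = √(2 × 44,400 × 360 / 6) · √((6 + 19) / 19)
   = 2,308.246 × 1.1471 ≈ 2,647.74

2,648 bags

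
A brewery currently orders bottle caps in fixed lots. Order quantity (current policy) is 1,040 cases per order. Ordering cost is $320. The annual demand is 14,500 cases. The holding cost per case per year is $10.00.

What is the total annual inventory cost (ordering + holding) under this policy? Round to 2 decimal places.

$9,661.54

Annual ordering cost = (D/Q)·S = (14,500/1,040) × 320 = $4,461.54
Annual holding cost  = (Q/2)·H = (1,040/2) × 10 = $5,200.00
Total = $4,461.54 + $5,200.00 = $9,661.54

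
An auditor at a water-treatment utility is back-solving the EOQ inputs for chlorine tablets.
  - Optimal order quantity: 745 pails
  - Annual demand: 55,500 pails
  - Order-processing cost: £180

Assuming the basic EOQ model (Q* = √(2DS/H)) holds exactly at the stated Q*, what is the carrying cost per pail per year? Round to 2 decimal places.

£36.00

From Q* = √(2DS/H) ⇒ Q*² = 2DS/H.
H = 2DS / Q² = 2 × 55,500 × 180 / 745² = 35.9984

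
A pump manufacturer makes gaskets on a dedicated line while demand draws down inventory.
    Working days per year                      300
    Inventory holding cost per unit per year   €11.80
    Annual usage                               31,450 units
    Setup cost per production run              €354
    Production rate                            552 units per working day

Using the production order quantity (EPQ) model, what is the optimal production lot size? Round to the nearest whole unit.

Daily demand d = 31,450/300 = 104.833; p = 552; 1 − d/p = 0.81008
EPQ = √(2DS / (H(1 − d/p)))
    = √(2 × 31,450 × 354 / (11.8 × 0.81008)) ≈ 1,526.23

1,526 units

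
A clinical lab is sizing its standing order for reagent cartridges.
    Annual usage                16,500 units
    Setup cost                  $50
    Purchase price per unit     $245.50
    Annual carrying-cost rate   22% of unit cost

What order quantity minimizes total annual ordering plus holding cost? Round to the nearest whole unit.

175 units

H = i·C = 0.22 × $245.5 = $54.0100 per unit-year
Optimal lot size Q* = (2 × 16,500 × $50 / $54.01)^½ ≈ 174.79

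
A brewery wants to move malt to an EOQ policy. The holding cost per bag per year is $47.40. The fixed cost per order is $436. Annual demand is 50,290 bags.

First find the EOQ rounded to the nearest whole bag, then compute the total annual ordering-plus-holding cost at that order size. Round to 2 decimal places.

$45,591.96

Q* = √(2·D·S / H) = √(2·50,290·436 / 47.4) = √925,166.2 ≈ 961.86 → Q = 962 bags
Ordering: D/Q × S = 50,290/962 × $436 = $22,792.56
Holding:  Q/2 × H = 962/2 × $47.4 = $22,799.40
Total = $22,792.56 + $22,799.40 = $45,591.96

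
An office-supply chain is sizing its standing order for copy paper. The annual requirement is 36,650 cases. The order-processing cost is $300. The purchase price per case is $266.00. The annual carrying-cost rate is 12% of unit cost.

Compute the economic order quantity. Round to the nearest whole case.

Holding cost per case per year: H = 12% × $266 = $31.9200
EOQ = √(2DS/H) = √(2 × 36,650 × 300 / 31.92)
    = √(688,909.77) ≈ 830.01

830 cases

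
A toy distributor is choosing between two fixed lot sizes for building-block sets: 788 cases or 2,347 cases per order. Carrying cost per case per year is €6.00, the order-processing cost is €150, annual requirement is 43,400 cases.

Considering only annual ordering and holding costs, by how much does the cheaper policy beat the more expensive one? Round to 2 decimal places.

€810.67

For each Q, cost = (D/Q)·S + (Q/2)·H.
TC(788) = (43,400/788)×150 + (788/2)×6 = €10,625.42
TC(2,347) = (43,400/2,347)×150 + (2,347/2)×6 = €9,814.75
Lots of 2,347 are cheaper by €810.67.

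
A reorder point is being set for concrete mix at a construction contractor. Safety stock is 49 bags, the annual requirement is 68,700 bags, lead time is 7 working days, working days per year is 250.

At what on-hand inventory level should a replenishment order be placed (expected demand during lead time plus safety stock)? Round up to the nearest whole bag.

1,973 bags

Daily demand d = 68,700 / 250 = 274.800 bags/day
Demand during lead time = 274.800 × 7 = 1,923.60
Reorder point = 1,923.60 + 49 = 1,972.60 → round up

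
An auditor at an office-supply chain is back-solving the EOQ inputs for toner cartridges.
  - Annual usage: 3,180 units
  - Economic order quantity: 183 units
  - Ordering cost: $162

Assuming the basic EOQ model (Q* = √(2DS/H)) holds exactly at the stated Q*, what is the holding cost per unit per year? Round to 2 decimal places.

From Q* = √(2DS/H) ⇒ Q*² = 2DS/H.
H = 2DS / Q² = 2 × 3,180 × 162 / 183² = 30.7659

$30.77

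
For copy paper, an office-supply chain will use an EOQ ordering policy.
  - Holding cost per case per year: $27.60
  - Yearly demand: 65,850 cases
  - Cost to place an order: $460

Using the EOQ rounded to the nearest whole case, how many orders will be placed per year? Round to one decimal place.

EOQ = √(2DS/H) = √(2 × 65,850 × 460 / 27.6)
    = √(2,195,000.00) ≈ 1,481.55 → Q = 1,482
N = D/Q = 65,850/1,482 ≈ 44.433 orders/yr

44.4 orders per year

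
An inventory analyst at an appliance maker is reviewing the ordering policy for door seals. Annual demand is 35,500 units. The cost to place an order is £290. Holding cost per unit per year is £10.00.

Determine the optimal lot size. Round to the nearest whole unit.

1,435 units

Q* = √(2·D·S / H) = √(2·35,500·290 / 10) = √2,059,000.0 ≈ 1,434.92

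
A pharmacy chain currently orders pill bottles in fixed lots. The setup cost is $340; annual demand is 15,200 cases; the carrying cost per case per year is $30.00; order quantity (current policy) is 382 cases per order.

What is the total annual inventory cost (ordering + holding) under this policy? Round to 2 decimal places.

$19,258.80

Orders/yr = 15,200/382 = 39.791; ordering cost = 39.791 × $340 = $13,528.80
Average inventory = 382/2 = 191; holding cost = 191 × $30 = $5,730.00
Total = $13,528.80 + $5,730.00 = $19,258.80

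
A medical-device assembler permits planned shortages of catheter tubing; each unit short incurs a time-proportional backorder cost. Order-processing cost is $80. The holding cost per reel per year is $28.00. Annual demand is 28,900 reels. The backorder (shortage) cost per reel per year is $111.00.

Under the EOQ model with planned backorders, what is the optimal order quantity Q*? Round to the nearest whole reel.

Basic EOQ = √(2·28,900·80/28) = 406.378
Backorder adjustment √((H+b)/b) = √((28+111)/111) = 1.1190
Q* = 406.378 × 1.1190 ≈ 454.75

455 reels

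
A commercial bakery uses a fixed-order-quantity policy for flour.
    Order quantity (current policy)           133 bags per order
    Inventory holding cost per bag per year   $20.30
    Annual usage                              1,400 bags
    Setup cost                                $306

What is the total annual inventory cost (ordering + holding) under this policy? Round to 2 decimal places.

Ordering: D/Q × S = 1,400/133 × $306 = $3,221.05
Holding:  Q/2 × H = 133/2 × $20.3 = $1,349.95
Total = $3,221.05 + $1,349.95 = $4,571.00

$4,571.00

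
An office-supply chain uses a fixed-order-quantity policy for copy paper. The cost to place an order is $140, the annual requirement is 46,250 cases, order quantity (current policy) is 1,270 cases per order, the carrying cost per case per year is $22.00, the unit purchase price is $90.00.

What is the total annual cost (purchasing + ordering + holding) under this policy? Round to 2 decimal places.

$4,181,568.43

Orders/yr = 46,250/1,270 = 36.417; ordering cost = 36.417 × $140 = $5,098.43
Average inventory = 1,270/2 = 635; holding cost = 635 × $22 = $13,970.00
Purchase cost = D·C = 46,250 × 90 = $4,162,500.00
Total = $5,098.43 + $13,970.00 + $4,162,500.00 = $4,181,568.43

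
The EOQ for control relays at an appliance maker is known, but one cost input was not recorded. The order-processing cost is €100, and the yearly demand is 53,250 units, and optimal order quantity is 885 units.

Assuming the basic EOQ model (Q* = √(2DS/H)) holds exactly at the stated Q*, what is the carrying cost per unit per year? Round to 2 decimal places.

From Q* = √(2DS/H) ⇒ Q*² = 2DS/H.
H = 2DS / Q² = 2 × 53,250 × 100 / 885² = 13.5976

€13.60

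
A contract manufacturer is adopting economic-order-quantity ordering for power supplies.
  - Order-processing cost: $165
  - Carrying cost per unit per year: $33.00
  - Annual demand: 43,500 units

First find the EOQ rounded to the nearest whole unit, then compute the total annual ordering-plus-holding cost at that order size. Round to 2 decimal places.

EOQ = √(2DS/H) = √(2 × 43,500 × 165 / 33)
    = √(435,000.00) ≈ 659.55 → Q = 660 units
Annual ordering cost = (D/Q)·S = (43,500/660) × 165 = $10,875.00
Annual holding cost  = (Q/2)·H = (660/2) × 33 = $10,890.00
Total = $10,875.00 + $10,890.00 = $21,765.00

$21,765.00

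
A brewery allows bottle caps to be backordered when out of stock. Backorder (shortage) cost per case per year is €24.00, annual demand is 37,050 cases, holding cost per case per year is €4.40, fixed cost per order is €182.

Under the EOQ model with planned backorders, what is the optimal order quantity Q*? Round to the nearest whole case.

1,904 cases

Basic EOQ = √(2·37,050·182/4.4) = 1,750.727
Backorder adjustment √((H+b)/b) = √((4.4+24)/24) = 1.0878
Q* = 1,750.727 × 1.0878 ≈ 1,904.46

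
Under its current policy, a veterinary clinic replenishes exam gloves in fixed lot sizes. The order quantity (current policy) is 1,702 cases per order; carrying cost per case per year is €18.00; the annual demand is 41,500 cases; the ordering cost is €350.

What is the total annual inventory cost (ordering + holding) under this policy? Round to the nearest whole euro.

Annual ordering cost = (D/Q)·S = (41,500/1,702) × 350 = €8,534.08
Annual holding cost  = (Q/2)·H = (1,702/2) × 18 = €15,318.00
Total = €8,534.08 + €15,318.00 = €23,852.08

€23,852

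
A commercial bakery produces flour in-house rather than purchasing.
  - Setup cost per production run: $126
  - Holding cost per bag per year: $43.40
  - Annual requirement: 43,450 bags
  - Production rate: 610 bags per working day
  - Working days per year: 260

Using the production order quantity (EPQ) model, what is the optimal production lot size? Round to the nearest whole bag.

Daily demand d = 43,450/260 = 167.115; p = 610; 1 − d/p = 0.72604
EPQ = √(2DS / (H(1 − d/p)))
    = √(2 × 43,450 × 126 / (43.4 × 0.72604)) ≈ 589.48

589 bags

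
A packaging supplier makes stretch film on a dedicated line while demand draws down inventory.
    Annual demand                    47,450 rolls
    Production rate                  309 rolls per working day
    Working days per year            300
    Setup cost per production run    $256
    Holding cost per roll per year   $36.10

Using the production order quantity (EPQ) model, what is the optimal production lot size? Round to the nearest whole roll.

Daily demand d = 47,450/300 = 158.167; p = 309; 1 − d/p = 0.48813
EPQ = √(2DS / (H(1 − d/p)))
    = √(2 × 47,450 × 256 / (36.1 × 0.48813)) ≈ 1,174.17

1,174 rolls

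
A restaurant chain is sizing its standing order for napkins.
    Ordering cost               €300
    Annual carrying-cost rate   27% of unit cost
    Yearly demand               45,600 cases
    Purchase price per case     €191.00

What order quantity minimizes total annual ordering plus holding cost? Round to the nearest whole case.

728 cases

H = i·C = 0.27 × €191 = €51.5700 per case-year
Optimal lot size Q* = (2 × 45,600 × €300 / €51.57)^½ ≈ 728.38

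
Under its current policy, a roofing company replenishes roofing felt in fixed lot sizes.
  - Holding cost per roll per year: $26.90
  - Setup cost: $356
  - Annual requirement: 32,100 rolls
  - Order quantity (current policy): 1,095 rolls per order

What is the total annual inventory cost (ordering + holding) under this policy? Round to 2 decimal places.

Annual ordering cost = (D/Q)·S = (32,100/1,095) × 356 = $10,436.16
Annual holding cost  = (Q/2)·H = (1,095/2) × 26.9 = $14,727.75
Total = $10,436.16 + $14,727.75 = $25,163.91

$25,163.91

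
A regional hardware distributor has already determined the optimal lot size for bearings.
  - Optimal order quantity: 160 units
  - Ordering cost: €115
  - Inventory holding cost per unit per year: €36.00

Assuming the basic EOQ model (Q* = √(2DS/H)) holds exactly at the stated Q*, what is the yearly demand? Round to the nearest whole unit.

EOQ relation: Q² = 2DS/H, so rearrange for the unknown.
D = Q²H / (2S) = 160² × 36 / (2 × 115) = 4,006.96

4,007 units per year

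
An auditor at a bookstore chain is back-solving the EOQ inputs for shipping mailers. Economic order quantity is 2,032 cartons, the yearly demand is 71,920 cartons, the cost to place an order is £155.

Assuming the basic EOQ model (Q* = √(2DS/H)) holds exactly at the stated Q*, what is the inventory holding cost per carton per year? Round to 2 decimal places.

From Q* = √(2DS/H) ⇒ Q*² = 2DS/H.
H = 2DS / Q² = 2 × 71,920 × 155 / 2,032² = 5.3996

£5.40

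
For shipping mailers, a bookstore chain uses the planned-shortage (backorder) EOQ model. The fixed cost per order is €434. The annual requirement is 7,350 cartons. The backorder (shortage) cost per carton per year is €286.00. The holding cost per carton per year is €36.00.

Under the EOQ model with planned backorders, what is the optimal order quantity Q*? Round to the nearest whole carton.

447 cartons

Q* = √(2DS/H) · √((H + b)/b)
   = √(2 × 7,350 × 434 / 36) · √((36 + 286) / 286)
   = 420.971 × 1.0611 ≈ 446.68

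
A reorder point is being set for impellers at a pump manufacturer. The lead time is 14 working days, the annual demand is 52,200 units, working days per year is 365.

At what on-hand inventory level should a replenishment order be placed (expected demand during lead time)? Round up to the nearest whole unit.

Daily demand d = 52,200 / 365 = 143.014 units/day
Demand during lead time = 143.014 × 14 = 2,002.19
Reorder point = 2,002.19 → round up

2,003 units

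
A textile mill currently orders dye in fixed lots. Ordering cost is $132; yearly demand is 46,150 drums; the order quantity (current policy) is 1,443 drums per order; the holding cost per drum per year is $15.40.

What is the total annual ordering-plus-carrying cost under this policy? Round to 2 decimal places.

Annual ordering cost = (D/Q)·S = (46,150/1,443) × 132 = $4,221.62
Annual holding cost  = (Q/2)·H = (1,443/2) × 15.4 = $11,111.10
Total = $4,221.62 + $11,111.10 = $15,332.72

$15,332.72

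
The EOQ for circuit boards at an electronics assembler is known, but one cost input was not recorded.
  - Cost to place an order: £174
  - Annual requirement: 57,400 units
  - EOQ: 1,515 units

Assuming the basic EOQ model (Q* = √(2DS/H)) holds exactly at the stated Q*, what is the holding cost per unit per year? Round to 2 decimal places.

£8.70

Since Q* = (2DS/H)^½, squaring gives Q*²·H = 2DS.
H = 2DS / Q² = 2 × 57,400 × 174 / 1,515² = 8.7029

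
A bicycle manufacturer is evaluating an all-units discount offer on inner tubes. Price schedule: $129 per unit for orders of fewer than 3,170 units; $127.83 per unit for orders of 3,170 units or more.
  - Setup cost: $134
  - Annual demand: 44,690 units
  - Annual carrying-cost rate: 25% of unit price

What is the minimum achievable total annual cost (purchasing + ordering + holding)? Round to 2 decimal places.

$5,765,264.44

H₁ = 25%×$129 = $32.2500;  H₂ = 25%×$127.83 = $31.9575
EOQ₁ = √(2×44,690×134/32.2500) = 609.41  (< 3,170, feasible at tier 1)
EOQ₂ = √(2×44,690×134/31.9575) = 612.19  (< 3,170 → use Q = 3,170 at tier-2 price)
TC(tier 1 (EOQ₁), Q≈609.4) = $5,784,663.39
TC(tier 2, Q≈3,170.0) = $5,765,264.44
Minimum at tier 2: $5,765,264.44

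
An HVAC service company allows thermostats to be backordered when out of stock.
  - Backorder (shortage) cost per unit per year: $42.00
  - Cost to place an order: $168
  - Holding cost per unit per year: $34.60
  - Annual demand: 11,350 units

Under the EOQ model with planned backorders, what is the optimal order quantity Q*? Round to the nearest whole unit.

448 units

Basic EOQ = √(2·11,350·168/34.6) = 331.993
Backorder adjustment √((H+b)/b) = √((34.6+42)/42) = 1.3505
Q* = 331.993 × 1.3505 ≈ 448.35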